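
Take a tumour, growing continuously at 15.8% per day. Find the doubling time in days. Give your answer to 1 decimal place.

doubling time = ln(2) / |r| = 0.69315 / 0.158

doubling time ≈ 4.4 days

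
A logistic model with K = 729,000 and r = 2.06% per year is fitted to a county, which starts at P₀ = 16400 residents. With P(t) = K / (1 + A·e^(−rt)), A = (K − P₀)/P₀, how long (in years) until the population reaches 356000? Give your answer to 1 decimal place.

t ≈ 180.8 years

A = (729000 − 16400)/16400 = 43.45122
356000 = 729000/(1 + 43.45122·e^(−0.0206t)) → 1 + 43.45122·e^(−0.0206t) = 2.04775
e^(−0.0206t) = 0.024113 → t = ln(41.47087)/0.0206 = 3.72499/0.0206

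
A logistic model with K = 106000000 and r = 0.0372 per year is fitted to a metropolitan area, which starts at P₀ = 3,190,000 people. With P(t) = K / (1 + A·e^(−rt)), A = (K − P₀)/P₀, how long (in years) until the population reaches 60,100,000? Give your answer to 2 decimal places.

A = (106000000 − 3190000)/3190000 = 32.22884
60100000 = 106000000/(1 + 32.22884·e^(−0.0372t)) → 1 + 32.22884·e^(−0.0372t) = 1.76373
e^(−0.0372t) = 0.023697 → t = ln(42.19942)/0.0372 = 3.74241/0.0372

t ≈ 100.60 years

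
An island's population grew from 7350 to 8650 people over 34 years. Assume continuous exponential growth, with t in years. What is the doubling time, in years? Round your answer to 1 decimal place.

r = ln(8650/7350) / 34 = ln(1.17687) / 34 ≈ 0.00479 per year
doubling time = ln 2 / |r| = 0.69315 / 0.00479

doubling time ≈ 144.7 years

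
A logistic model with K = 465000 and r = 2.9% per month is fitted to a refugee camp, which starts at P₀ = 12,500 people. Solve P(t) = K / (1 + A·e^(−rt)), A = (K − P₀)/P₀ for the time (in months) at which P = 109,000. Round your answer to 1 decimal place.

t ≈ 82.9 months

A = (465000 − 12500)/12500 = 36.2
109000 = 465000/(1 + 36.2·e^(−0.029t)) → 1 + 36.2·e^(−0.029t) = 4.26606
e^(−0.029t) = 0.090223 → t = ln(11.08371)/0.029 = 2.40548/0.029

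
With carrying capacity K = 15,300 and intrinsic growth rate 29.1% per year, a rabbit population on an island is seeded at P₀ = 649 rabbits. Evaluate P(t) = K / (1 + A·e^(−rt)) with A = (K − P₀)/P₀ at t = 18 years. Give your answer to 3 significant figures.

A = (15300 − 649)/649 = 22.57473
P(18) = 15300 / (1 + 22.57473·e^(−0.291·18)) = 15300 / (1 + 22.57473·0.005311)
= 15300 / 1.11989 ≈ 13662.04

≈ 13,700 rabbits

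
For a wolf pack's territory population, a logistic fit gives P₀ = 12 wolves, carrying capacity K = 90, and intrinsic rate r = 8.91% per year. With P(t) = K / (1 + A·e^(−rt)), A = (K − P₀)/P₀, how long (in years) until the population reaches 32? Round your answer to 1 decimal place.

A = (90 − 12)/12 = 6.5
32 = 90/(1 + 6.5·e^(−0.0891t)) → 1 + 6.5·e^(−0.0891t) = 2.8125
e^(−0.0891t) = 0.278846 → t = ln(3.58621)/0.0891 = 1.2771/0.0891

t ≈ 14.3 years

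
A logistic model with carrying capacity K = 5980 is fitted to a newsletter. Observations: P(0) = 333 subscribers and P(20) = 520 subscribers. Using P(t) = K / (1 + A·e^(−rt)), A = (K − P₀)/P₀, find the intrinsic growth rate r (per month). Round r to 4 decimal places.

r ≈ 0.0240 per month

A = (5980 − 333)/333 = 16.95796
520 = 5980/(1 + 16.95796·e^(−r·20)) → e^(−20r) = (11.5 − 1)/16.95796 = 0.619178
r = −ln(0.619178)/20 = 0.47936/20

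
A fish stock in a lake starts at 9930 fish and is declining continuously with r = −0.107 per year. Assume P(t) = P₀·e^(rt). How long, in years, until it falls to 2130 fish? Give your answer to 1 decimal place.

2130 = 9930 · e^(-0.107·t)
t = ln(2130/9930) / -0.107 = ln(0.2145) / -0.107 = -1.53944 / -0.107

t ≈ 14.4 years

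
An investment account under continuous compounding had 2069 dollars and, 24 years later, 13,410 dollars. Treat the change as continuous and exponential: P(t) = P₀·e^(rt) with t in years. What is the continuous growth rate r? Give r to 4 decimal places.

13410 = 2069 · e^(r·24)
e^(24r) = 13410/2069 = 6.48139
r = ln(6.48139) / 24 = 1.86894 / 24

r ≈ 0.0779 per year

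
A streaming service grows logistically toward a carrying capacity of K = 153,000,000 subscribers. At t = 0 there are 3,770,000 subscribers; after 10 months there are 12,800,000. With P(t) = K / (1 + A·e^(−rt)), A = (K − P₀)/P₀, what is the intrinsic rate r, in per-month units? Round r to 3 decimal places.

r ≈ 0.128 per month

A = (153000000 − 3770000)/3770000 = 39.58355
12800000 = 153000000/(1 + 39.58355·e^(−r·10)) → e^(−10r) = (11.95312 − 1)/39.58355 = 0.276709
r = −ln(0.276709)/10 = 1.28479/10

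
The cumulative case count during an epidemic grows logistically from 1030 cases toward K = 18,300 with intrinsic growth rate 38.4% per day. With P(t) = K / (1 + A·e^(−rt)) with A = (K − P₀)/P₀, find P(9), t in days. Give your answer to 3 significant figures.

A = (18300 − 1030)/1030 = 16.76699
P(9) = 18300 / (1 + 16.76699·e^(−0.384·9)) = 18300 / (1 + 16.76699·0.031556)
= 18300 / 1.52909 ≈ 11967.87

≈ 12,000 cases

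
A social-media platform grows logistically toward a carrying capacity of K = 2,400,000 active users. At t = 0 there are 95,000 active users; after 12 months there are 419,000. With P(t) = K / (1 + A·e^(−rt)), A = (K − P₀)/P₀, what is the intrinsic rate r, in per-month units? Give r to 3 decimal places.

A = (2400000 − 95000)/95000 = 24.26316
419000 = 2400000/(1 + 24.26316·e^(−r·12)) → e^(−12r) = (5.72792 − 1)/24.26316 = 0.19486
r = −ln(0.19486)/12 = 1.63547/12

r ≈ 0.136 per month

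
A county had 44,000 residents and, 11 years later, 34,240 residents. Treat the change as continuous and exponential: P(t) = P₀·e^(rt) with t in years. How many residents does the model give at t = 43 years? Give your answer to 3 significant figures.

r = ln(34240/44000) / 11 ≈ -0.0228 per year
P(43) = 44000 · e^(-0.0228·43) = 44000 · 0.37517 ≈ 16507.4

≈ 16,500 residents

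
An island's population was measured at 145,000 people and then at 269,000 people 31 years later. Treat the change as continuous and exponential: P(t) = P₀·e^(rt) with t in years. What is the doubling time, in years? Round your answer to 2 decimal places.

r = ln(269000/145000) / 31 = ln(1.85517) / 31 ≈ 0.019935 per year
doubling time = ln 2 / |r| = 0.69315 / 0.019935

doubling time ≈ 34.77 years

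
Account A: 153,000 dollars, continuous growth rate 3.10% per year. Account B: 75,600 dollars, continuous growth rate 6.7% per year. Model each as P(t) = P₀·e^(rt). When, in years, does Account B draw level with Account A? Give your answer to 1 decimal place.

t ≈ 19.6 years

153000·e^(0.031t) = 75600·e^(0.067t)
153000/75600 = e^((0.067 − 0.031)t) → ln(2.02381) = 0.036·t
t = 0.70498 / 0.036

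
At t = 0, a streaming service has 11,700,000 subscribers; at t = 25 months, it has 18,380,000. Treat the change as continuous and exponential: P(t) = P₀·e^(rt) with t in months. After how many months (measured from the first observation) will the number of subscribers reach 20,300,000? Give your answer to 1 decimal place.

t ≈ 30.5 months

r = ln(18380000/11700000) / 25 ≈ 0.018067 per month
t = ln(20300000/11700000) / r = 0.55103 / 0.018067 ≈ 30.499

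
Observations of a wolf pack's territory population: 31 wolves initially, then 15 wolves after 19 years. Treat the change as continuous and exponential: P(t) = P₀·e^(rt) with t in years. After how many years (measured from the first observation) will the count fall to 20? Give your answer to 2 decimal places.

r = ln(15/31) / 19 ≈ -0.038207 per year
t = ln(20/31) / r = -0.43825 / -0.038207 ≈ 11.47

t ≈ 11.47 years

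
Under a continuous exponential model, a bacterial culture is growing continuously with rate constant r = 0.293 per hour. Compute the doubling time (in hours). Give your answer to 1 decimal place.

doubling time = ln(2) / |r| = 0.69315 / 0.293

doubling time ≈ 2.4 hours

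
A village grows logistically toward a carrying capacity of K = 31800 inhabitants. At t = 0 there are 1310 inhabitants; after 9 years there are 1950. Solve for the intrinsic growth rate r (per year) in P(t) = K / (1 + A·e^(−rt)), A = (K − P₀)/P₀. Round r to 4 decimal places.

r ≈ 0.0466 per year

A = (31800 − 1310)/1310 = 23.27481
1950 = 31800/(1 + 23.27481·e^(−r·9)) → e^(−9r) = (16.30769 − 1)/23.27481 = 0.657694
r = −ln(0.657694)/9 = 0.41902/9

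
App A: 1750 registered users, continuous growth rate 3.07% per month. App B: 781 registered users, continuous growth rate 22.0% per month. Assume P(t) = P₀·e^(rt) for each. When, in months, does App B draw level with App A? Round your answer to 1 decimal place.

t ≈ 4.3 months

1750·e^(0.0307t) = 781·e^(0.22t)
1750/781 = e^((0.22 − 0.0307)t) → ln(2.24072) = 0.1893·t
t = 0.8068 / 0.1893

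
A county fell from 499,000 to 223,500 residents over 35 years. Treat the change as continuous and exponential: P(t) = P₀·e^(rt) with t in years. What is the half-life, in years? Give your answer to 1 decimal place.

half-life ≈ 30.2 years

r = ln(223500/499000) / 35 = ln(0.4479) / 35 ≈ -0.022948 per year
half-life = ln 2 / |r| = 0.69315 / 0.022948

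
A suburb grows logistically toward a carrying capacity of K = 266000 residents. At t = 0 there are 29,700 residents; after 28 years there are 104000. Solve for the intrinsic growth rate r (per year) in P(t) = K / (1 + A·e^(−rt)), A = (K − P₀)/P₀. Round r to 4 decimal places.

A = (266000 − 29700)/29700 = 7.95623
104000 = 266000/(1 + 7.95623·e^(−r·28)) → e^(−28r) = (2.55769 − 1)/7.95623 = 0.195783
r = −ln(0.195783)/28 = 1.63075/28

r ≈ 0.0582 per year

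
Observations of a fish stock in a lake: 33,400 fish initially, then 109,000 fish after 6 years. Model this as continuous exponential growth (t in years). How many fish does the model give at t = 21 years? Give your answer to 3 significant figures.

r = ln(109000/33400) / 6 ≈ 0.197132 per year
P(21) = 33400 · e^(0.197132·21) = 33400 · 62.7885 ≈ 2097135.9

≈ 2,100,000 fish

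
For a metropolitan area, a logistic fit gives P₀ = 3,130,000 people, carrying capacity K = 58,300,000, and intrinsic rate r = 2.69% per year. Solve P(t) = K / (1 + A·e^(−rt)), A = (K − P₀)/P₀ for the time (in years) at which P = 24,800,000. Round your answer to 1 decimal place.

t ≈ 95.5 years

A = (58300000 − 3130000)/3130000 = 17.6262
24800000 = 58300000/(1 + 17.6262·e^(−0.0269t)) → 1 + 17.6262·e^(−0.0269t) = 2.35081
e^(−0.0269t) = 0.076636 → t = ln(13.04865)/0.0269 = 2.56868/0.0269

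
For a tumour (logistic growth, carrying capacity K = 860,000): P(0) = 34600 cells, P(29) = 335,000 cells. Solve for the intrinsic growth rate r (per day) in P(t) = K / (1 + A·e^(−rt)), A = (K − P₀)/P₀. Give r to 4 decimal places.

A = (860000 − 34600)/34600 = 23.85549
335000 = 860000/(1 + 23.85549·e^(−r·29)) → e^(−29r) = (2.56716 − 1)/23.85549 = 0.065694
r = −ln(0.065694)/29 = 2.72275/29

r ≈ 0.0939 per day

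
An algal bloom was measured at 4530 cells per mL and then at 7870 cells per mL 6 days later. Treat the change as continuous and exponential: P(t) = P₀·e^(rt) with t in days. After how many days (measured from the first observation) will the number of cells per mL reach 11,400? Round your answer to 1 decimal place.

r = ln(7870/4530) / 6 ≈ 0.092056 per day
t = ln(11400/4530) / r = 0.92289 / 0.092056 ≈ 10.025

t ≈ 10.0 days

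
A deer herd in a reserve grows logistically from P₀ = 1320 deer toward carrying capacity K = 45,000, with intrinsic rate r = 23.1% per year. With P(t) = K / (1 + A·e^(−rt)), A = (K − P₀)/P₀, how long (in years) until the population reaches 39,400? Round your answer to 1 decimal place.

A = (45000 − 1320)/1320 = 33.09091
39400 = 45000/(1 + 33.09091·e^(−0.231t)) → 1 + 33.09091·e^(−0.231t) = 1.14213
e^(−0.231t) = 0.004295 → t = ln(232.81818)/0.231 = 5.45026/0.231

t ≈ 23.6 years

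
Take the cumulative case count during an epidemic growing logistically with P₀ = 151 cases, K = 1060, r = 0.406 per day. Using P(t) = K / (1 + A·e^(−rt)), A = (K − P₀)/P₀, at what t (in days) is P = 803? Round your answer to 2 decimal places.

A = (1060 − 151)/151 = 6.01987
803 = 1060/(1 + 6.01987·e^(−0.406t)) → 1 + 6.01987·e^(−0.406t) = 1.32005
e^(−0.406t) = 0.053166 → t = ln(18.80916)/0.406 = 2.93434/0.406

t ≈ 7.23 days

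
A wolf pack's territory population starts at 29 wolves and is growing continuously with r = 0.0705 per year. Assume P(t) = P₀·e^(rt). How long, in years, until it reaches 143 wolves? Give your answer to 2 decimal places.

143 = 29 · e^(0.0705·t)
t = ln(143/29) / 0.0705 = ln(4.93103) / 0.0705 = 1.59555 / 0.0705

t ≈ 22.63 years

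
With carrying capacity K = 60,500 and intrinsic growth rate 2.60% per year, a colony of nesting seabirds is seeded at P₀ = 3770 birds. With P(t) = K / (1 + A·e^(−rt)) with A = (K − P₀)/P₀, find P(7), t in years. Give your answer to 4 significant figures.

A = (60500 − 3770)/3770 = 15.04775
P(7) = 60500 / (1 + 15.04775·e^(−0.026·7)) = 60500 / (1 + 15.04775·0.833601)
= 60500 / 13.54382 ≈ 4466.98

≈ 4,467 birds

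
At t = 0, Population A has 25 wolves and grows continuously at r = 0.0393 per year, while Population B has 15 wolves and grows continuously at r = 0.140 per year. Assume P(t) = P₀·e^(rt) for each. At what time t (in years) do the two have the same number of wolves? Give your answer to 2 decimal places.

t ≈ 5.07 years

25·e^(0.0393t) = 15·e^(0.14t)
25/15 = e^((0.14 − 0.0393)t) → ln(1.66667) = 0.1007·t
t = 0.51083 / 0.1007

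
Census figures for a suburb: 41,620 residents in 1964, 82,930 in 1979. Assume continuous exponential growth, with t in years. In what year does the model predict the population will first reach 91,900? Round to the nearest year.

r = ln(82930/41620) / 15 = 0.68942/15 ≈ 0.045961 per year
t = ln(91900/41620) / r = 0.79212/0.045961 ≈ 17.23 years after 1964

year 1981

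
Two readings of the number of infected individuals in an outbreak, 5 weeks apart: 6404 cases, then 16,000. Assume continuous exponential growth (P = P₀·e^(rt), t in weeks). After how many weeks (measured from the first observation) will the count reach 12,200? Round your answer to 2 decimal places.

t ≈ 3.52 weeks

r = ln(16000/6404) / 5 ≈ 0.183133 per week
t = ln(12200/6404) / r = 0.64451 / 0.183133 ≈ 3.519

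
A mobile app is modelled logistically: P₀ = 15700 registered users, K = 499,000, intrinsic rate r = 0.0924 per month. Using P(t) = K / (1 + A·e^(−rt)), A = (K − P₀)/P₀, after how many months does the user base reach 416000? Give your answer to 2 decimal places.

A = (499000 − 15700)/15700 = 30.78344
416000 = 499000/(1 + 30.78344·e^(−0.0924t)) → 1 + 30.78344·e^(−0.0924t) = 1.19952
e^(−0.0924t) = 0.006481 → t = ln(154.28808)/0.0924 = 5.03882/0.0924

t ≈ 54.53 months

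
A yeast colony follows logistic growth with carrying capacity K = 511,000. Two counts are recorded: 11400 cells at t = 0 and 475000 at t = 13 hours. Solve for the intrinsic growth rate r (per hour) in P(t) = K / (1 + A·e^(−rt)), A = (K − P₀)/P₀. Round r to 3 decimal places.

A = (511000 − 11400)/11400 = 43.82456
475000 = 511000/(1 + 43.82456·e^(−r·13)) → e^(−13r) = (1.07579 − 1)/43.82456 = 0.001729
r = −ln(0.001729)/13 = 6.35999/13

r ≈ 0.489 per hour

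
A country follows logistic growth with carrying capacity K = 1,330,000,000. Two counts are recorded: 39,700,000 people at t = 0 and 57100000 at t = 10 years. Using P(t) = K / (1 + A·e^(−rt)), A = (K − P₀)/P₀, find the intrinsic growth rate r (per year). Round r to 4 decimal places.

r ≈ 0.0377 per year

A = (1330000000 − 39700000)/39700000 = 32.50126
57100000 = 1330000000/(1 + 32.50126·e^(−r·10)) → e^(−10r) = (23.29247 − 1)/32.50126 = 0.685896
r = −ln(0.685896)/10 = 0.37703/10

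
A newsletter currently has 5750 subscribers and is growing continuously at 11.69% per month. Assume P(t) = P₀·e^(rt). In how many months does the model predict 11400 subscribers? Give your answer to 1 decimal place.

t ≈ 5.9 months

11400 = 5750 · e^(0.1169·t)
t = ln(11400/5750) / 0.1169 = ln(1.98261) / 0.1169 = 0.68441 / 0.1169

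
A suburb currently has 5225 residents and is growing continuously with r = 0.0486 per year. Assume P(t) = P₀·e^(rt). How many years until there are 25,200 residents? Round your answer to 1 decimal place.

t ≈ 32.4 years

25200 = 5225 · e^(0.0486·t)
t = ln(25200/5225) / 0.0486 = ln(4.82297) / 0.0486 = 1.57339 / 0.0486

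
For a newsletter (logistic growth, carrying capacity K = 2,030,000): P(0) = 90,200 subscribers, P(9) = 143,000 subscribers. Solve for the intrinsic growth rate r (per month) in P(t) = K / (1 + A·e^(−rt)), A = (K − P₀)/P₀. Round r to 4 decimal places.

r ≈ 0.0543 per month

A = (2030000 − 90200)/90200 = 21.50554
143000 = 2030000/(1 + 21.50554·e^(−r·9)) → e^(−9r) = (14.1958 − 1)/21.50554 = 0.6136
r = −ln(0.6136)/9 = 0.48841/9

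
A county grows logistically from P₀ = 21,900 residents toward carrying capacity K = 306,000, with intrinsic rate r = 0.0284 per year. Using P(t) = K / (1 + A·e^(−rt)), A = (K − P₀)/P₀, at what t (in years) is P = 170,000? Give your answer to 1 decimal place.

A = (306000 − 21900)/21900 = 12.9726
170000 = 306000/(1 + 12.9726·e^(−0.0284t)) → 1 + 12.9726·e^(−0.0284t) = 1.8
e^(−0.0284t) = 0.061668 → t = ln(16.21575)/0.0284 = 2.78598/0.0284

t ≈ 98.1 years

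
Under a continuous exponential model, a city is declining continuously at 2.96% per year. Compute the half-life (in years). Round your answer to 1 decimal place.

half-life ≈ 23.4 years

half-life = ln(2) / |r| = 0.69315 / 0.0296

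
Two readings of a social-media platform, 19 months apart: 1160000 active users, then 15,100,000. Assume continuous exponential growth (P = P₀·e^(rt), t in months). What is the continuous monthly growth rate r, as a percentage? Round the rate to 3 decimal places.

r ≈ 13.507% per month

15100000 = 1160000 · e^(r·19)
e^(19r) = 15100000/1160000 = 13.01724
r = ln(13.01724) / 19 = 2.56627 / 19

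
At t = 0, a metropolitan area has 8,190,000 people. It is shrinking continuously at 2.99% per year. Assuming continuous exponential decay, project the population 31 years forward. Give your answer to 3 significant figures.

≈ 3,240,000 people

P(31) = 8190000 · e^(-0.0299·31) = 8190000 · e^(-0.9269)
= 8190000 · 0.39578 ≈ 3241427.76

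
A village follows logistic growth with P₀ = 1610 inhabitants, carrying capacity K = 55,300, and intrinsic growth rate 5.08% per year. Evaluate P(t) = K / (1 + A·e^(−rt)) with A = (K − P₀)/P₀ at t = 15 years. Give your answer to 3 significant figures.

A = (55300 − 1610)/1610 = 33.34783
P(15) = 55300 / (1 + 33.34783·e^(−0.0508·15)) = 55300 / (1 + 33.34783·0.466732)
= 55300 / 16.5645 ≈ 3338.47

≈ 3,340 inhabitants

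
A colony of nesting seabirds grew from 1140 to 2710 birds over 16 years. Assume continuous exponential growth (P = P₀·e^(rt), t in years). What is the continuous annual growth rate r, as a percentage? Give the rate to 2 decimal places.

r ≈ 5.41% per year

2710 = 1140 · e^(r·16)
e^(16r) = 2710/1140 = 2.37719
r = ln(2.37719) / 16 = 0.86592 / 16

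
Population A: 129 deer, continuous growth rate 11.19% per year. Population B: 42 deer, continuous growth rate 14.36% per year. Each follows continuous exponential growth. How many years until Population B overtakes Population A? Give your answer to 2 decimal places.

t ≈ 35.40 years

129·e^(0.1119t) = 42·e^(0.1436t)
129/42 = e^((0.1436 − 0.1119)t) → ln(3.07143) = 0.0317·t
t = 1.12214 / 0.0317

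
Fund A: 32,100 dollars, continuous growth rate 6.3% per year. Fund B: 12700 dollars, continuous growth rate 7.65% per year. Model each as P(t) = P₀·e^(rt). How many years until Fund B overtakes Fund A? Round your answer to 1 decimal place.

t ≈ 68.7 years

32100·e^(0.063t) = 12700·e^(0.0765t)
32100/12700 = e^((0.0765 − 0.063)t) → ln(2.52756) = 0.0135·t
t = 0.92725 / 0.0135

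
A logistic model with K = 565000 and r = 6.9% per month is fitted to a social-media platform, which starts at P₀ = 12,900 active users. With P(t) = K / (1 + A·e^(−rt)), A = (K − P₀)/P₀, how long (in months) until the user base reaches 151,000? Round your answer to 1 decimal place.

t ≈ 39.8 months

A = (565000 − 12900)/12900 = 42.79845
151000 = 565000/(1 + 42.79845·e^(−0.069t)) → 1 + 42.79845·e^(−0.069t) = 3.74172
e^(−0.069t) = 0.064061 → t = ln(15.61006)/0.069 = 2.74792/0.069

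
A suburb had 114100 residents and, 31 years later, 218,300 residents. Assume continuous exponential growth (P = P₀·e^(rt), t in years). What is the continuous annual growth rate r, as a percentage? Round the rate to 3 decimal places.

218300 = 114100 · e^(r·31)
e^(31r) = 218300/114100 = 1.91323
r = ln(1.91323) / 31 = 0.6488 / 31

r ≈ 2.093% per year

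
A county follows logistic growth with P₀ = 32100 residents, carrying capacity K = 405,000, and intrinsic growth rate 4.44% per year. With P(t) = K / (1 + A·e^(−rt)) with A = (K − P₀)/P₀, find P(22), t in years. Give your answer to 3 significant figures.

A = (405000 − 32100)/32100 = 11.61682
P(22) = 405000 / (1 + 11.61682·e^(−0.0444·22)) = 405000 / (1 + 11.61682·0.376514)
= 405000 / 5.3739 ≈ 75364.31

≈ 75,400 residents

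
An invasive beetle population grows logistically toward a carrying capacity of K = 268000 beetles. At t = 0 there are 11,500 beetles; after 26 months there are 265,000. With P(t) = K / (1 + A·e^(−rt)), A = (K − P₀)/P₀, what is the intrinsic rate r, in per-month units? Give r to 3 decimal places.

A = (268000 − 11500)/11500 = 22.30435
265000 = 268000/(1 + 22.30435·e^(−r·26)) → e^(−26r) = (1.01132 − 1)/22.30435 = 0.000508
r = −ln(0.000508)/26 = 7.5859/26

r ≈ 0.292 per month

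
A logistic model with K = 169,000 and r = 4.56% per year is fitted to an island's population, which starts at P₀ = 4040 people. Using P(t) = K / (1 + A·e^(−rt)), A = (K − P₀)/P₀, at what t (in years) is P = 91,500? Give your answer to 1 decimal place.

t ≈ 85.0 years

A = (169000 − 4040)/4040 = 40.83168
91500 = 169000/(1 + 40.83168·e^(−0.0456t)) → 1 + 40.83168·e^(−0.0456t) = 1.84699
e^(−0.0456t) = 0.020744 → t = ln(48.20773)/0.0456 = 3.87552/0.0456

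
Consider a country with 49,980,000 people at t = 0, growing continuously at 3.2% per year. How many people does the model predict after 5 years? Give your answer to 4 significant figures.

≈ 58,650,000 people

P(5) = 49980000 · e^(0.032·5) = 49980000 · e^(0.16)
= 49980000 · 1.17351 ≈ 58652073.33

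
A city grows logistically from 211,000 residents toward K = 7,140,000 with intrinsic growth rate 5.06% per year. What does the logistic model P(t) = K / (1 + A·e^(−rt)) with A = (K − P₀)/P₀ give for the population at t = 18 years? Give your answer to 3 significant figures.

A = (7140000 − 211000)/211000 = 32.83886
P(18) = 7140000 / (1 + 32.83886·e^(−0.0506·18)) = 7140000 / (1 + 32.83886·0.402202)
= 7140000 / 14.20787 ≈ 502538.48

≈ 503,000 residents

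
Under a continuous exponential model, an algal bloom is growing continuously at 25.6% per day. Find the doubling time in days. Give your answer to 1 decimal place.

doubling time = ln(2) / |r| = 0.69315 / 0.256

doubling time ≈ 2.7 days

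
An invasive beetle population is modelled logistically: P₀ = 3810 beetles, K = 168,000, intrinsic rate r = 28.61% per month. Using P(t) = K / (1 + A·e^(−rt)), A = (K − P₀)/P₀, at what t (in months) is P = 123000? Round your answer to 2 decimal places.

t ≈ 16.67 months

A = (168000 − 3810)/3810 = 43.09449
123000 = 168000/(1 + 43.09449·e^(−0.2861t)) → 1 + 43.09449·e^(−0.2861t) = 1.36585
e^(−0.2861t) = 0.00849 → t = ln(117.7916)/0.2861 = 4.76892/0.2861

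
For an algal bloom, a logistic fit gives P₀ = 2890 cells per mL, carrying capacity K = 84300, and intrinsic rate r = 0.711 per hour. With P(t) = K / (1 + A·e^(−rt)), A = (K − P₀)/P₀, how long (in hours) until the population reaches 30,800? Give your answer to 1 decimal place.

A = (84300 − 2890)/2890 = 28.16955
30800 = 84300/(1 + 28.16955·e^(−0.711t)) → 1 + 28.16955·e^(−0.711t) = 2.73701
e^(−0.711t) = 0.061663 → t = ln(16.21724)/0.711 = 2.78607/0.711

t ≈ 3.9 hours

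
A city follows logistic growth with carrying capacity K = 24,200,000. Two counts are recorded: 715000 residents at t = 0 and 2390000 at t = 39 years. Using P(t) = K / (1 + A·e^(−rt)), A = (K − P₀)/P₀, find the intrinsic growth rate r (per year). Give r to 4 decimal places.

r ≈ 0.0328 per year

A = (24200000 − 715000)/715000 = 32.84615
2390000 = 24200000/(1 + 32.84615·e^(−r·39)) → e^(−39r) = (10.12552 − 1)/32.84615 = 0.277826
r = −ln(0.277826)/39 = 1.28076/39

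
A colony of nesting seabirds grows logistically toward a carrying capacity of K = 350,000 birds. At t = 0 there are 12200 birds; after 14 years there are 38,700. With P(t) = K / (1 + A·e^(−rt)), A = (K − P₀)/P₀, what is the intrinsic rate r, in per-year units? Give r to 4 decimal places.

r ≈ 0.0883 per year

A = (350000 − 12200)/12200 = 27.68852
38700 = 350000/(1 + 27.68852·e^(−r·14)) → e^(−14r) = (9.04393 − 1)/27.68852 = 0.290515
r = −ln(0.290515)/14 = 1.2361/14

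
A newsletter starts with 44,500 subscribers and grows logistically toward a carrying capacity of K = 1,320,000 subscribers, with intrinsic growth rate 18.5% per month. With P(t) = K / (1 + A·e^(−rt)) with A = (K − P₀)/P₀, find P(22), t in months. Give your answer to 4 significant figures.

A = (1320000 − 44500)/44500 = 28.66292
P(22) = 1320000 / (1 + 28.66292·e^(−0.185·22)) = 1320000 / (1 + 28.66292·0.017077)
= 1320000 / 1.48949 ≈ 886210.66

≈ 886,200 subscribers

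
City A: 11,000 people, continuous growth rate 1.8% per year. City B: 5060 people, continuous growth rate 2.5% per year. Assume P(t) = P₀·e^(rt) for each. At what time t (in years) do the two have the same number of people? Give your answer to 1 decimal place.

11000·e^(0.018t) = 5060·e^(0.025t)
11000/5060 = e^((0.025 − 0.018)t) → ln(2.17391) = 0.007·t
t = 0.77653 / 0.007

t ≈ 110.9 years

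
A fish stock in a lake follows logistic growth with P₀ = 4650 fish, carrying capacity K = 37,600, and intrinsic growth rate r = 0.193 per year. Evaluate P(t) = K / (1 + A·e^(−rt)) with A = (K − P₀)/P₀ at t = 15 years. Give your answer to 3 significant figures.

≈ 27,000 fish

A = (37600 − 4650)/4650 = 7.08602
P(15) = 37600 / (1 + 7.08602·e^(−0.193·15)) = 37600 / (1 + 7.08602·0.055299)
= 37600 / 1.39185 ≈ 27014.4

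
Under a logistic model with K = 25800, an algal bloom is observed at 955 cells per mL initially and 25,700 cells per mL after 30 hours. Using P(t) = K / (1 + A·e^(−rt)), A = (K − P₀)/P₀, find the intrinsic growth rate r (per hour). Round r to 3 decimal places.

r ≈ 0.294 per hour

A = (25800 − 955)/955 = 26.01571
25700 = 25800/(1 + 26.01571·e^(−r·30)) → e^(−30r) = (1.00389 − 1)/26.01571 = 0.00015
r = −ln(0.00015)/30 = 8.80778/30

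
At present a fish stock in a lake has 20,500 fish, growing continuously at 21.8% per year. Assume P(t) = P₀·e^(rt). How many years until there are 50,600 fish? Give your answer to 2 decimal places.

t ≈ 4.14 years

50600 = 20500 · e^(0.218·t)
t = ln(50600/20500) / 0.218 = ln(2.46829) / 0.218 = 0.90353 / 0.218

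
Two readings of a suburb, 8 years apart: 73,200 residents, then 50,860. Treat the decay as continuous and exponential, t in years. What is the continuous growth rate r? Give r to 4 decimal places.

r ≈ -0.0455 per year

50860 = 73200 · e^(r·8)
e^(8r) = 50860/73200 = 0.69481
r = ln(0.69481) / 8 = -0.36412 / 8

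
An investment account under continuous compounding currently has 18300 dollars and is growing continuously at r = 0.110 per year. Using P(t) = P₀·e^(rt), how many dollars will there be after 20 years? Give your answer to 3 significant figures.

P(20) = 18300 · e^(0.11·20) = 18300 · e^(2.2)
= 18300 · 9.02501 ≈ 165157.75

≈ 165,000 dollars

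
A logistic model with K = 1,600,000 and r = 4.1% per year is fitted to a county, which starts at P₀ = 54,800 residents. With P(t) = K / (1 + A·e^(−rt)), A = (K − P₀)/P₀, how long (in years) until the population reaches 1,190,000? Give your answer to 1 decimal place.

A = (1600000 − 54800)/54800 = 28.19708
1190000 = 1600000/(1 + 28.19708·e^(−0.041t)) → 1 + 28.19708·e^(−0.041t) = 1.34454
e^(−0.041t) = 0.012219 → t = ln(81.84031)/0.041 = 4.40477/0.041

t ≈ 107.4 years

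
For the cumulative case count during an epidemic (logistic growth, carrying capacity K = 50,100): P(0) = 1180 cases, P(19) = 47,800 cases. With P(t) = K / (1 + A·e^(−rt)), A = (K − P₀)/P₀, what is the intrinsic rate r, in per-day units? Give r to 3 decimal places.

A = (50100 − 1180)/1180 = 41.45763
47800 = 50100/(1 + 41.45763·e^(−r·19)) → e^(−19r) = (1.04812 − 1)/41.45763 = 0.001161
r = −ln(0.001161)/19 = 6.75879/19

r ≈ 0.356 per day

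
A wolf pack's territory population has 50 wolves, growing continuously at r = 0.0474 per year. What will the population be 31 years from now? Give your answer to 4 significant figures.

P(31) = 50 · e^(0.0474·31) = 50 · e^(1.4694)
= 50 · 4.34663 ≈ 217.33

≈ 217.3 wolves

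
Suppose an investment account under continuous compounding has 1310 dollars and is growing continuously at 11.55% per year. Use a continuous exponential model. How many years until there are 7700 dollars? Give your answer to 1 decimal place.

7700 = 1310 · e^(0.1155·t)
t = ln(7700/1310) / 0.1155 = ln(5.87786) / 0.1155 = 1.77119 / 0.1155

t ≈ 15.3 years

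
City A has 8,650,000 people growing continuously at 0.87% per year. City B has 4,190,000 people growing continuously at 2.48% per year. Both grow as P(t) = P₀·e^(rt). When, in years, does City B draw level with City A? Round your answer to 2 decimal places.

t ≈ 45.02 years

8650000·e^(0.0087t) = 4190000·e^(0.0248t)
8650000/4190000 = e^((0.0248 − 0.0087)t) → ln(2.06444) = 0.0161·t
t = 0.72486 / 0.0161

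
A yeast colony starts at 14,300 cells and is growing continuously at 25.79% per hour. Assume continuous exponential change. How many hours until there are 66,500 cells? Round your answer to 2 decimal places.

t ≈ 5.96 hours

66500 = 14300 · e^(0.2579·t)
t = ln(66500/14300) / 0.2579 = ln(4.65035) / 0.2579 = 1.53694 / 0.2579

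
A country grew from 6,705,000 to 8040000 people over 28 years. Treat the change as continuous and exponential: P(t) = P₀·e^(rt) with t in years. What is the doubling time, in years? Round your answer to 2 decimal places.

doubling time ≈ 106.89 years

r = ln(8040000/6705000) / 28 = ln(1.19911) / 28 ≈ 0.006485 per year
doubling time = ln 2 / |r| = 0.69315 / 0.006485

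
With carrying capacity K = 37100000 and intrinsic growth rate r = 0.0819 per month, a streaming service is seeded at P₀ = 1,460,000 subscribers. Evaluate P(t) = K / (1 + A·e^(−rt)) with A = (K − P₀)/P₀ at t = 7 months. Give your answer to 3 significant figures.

A = (37100000 − 1460000)/1460000 = 24.41096
P(7) = 37100000 / (1 + 24.41096·e^(−0.0819·7)) = 37100000 / (1 + 24.41096·0.563662)
= 37100000 / 14.75954 ≈ 2513629.02

≈ 2,510,000 subscribers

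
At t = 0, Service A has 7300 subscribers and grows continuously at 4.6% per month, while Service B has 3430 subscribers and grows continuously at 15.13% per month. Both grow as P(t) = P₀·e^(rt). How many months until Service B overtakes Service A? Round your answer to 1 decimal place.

7300·e^(0.046t) = 3430·e^(0.1513t)
7300/3430 = e^((0.1513 − 0.046)t) → ln(2.12828) = 0.1053·t
t = 0.75531 / 0.1053

t ≈ 7.2 months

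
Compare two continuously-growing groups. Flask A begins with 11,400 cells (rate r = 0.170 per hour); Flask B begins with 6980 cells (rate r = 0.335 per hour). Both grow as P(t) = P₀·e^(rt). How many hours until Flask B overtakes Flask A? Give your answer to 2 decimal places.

11400·e^(0.17t) = 6980·e^(0.335t)
11400/6980 = e^((0.335 − 0.17)t) → ln(1.63324) = 0.165·t
t = 0.49056 / 0.165

t ≈ 2.97 hours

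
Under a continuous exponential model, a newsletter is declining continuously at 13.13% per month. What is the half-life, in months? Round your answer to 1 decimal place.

half-life ≈ 5.3 months

half-life = ln(2) / |r| = 0.69315 / 0.1313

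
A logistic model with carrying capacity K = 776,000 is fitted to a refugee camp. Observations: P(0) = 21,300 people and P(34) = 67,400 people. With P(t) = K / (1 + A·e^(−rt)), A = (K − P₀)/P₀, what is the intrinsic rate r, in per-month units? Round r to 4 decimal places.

A = (776000 − 21300)/21300 = 35.43192
67400 = 776000/(1 + 35.43192·e^(−r·34)) → e^(−34r) = (11.51335 − 1)/35.43192 = 0.29672
r = −ln(0.29672)/34 = 1.21497/34

r ≈ 0.0357 per month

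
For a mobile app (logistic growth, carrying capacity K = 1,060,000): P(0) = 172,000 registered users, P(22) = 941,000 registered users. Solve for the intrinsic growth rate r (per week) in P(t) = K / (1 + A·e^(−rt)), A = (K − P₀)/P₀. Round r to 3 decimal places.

r ≈ 0.169 per week

A = (1060000 − 172000)/172000 = 5.16279
941000 = 1060000/(1 + 5.16279·e^(−r·22)) → e^(−22r) = (1.12646 − 1)/5.16279 = 0.024495
r = −ln(0.024495)/22 = 3.7093/22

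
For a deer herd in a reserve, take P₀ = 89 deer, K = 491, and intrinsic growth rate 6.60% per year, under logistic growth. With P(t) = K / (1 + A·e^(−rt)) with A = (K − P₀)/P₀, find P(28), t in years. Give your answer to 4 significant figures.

A = (491 − 89)/89 = 4.51685
P(28) = 491 / (1 + 4.51685·e^(−0.066·28)) = 491 / (1 + 4.51685·0.157552)
= 491 / 1.71164 ≈ 286.86

≈ 286.9 deer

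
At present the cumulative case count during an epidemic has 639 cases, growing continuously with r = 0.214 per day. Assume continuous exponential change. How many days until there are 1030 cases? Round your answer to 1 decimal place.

1030 = 639 · e^(0.214·t)
t = ln(1030/639) / 0.214 = ln(1.61189) / 0.214 = 0.47741 / 0.214

t ≈ 2.2 days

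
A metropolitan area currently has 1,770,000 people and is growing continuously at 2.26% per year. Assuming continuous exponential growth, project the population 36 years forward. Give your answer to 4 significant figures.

≈ 3,993,000 people

P(36) = 1770000 · e^(0.0226·36) = 1770000 · e^(0.8136)
= 1770000 · 2.25602 ≈ 3993146.62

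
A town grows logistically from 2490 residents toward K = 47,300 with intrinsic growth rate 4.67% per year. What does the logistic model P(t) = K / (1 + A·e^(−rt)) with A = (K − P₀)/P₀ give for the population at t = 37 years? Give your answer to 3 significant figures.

A = (47300 − 2490)/2490 = 17.99598
P(37) = 47300 / (1 + 17.99598·e^(−0.0467·37)) = 47300 / (1 + 17.99598·0.177657)
= 47300 / 4.19711 ≈ 11269.65

≈ 11,300 residents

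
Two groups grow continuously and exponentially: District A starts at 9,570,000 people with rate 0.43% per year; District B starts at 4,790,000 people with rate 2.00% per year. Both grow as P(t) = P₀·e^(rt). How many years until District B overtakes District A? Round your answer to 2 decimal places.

t ≈ 44.08 years

9570000·e^(0.0043t) = 4790000·e^(0.02t)
9570000/4790000 = e^((0.02 − 0.0043)t) → ln(1.99791) = 0.0157·t
t = 0.6921 / 0.0157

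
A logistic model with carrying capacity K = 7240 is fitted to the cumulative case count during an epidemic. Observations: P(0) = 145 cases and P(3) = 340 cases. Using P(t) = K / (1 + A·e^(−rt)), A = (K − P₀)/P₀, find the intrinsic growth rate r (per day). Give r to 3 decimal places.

A = (7240 − 145)/145 = 48.93103
340 = 7240/(1 + 48.93103·e^(−r·3)) → e^(−3r) = (21.29412 − 1)/48.93103 = 0.414749
r = −ln(0.414749)/3 = 0.88008/3

r ≈ 0.293 per day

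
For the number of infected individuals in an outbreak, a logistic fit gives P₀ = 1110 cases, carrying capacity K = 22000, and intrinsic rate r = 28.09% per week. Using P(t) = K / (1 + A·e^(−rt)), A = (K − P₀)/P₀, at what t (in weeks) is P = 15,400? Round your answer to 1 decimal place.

A = (22000 − 1110)/1110 = 18.81982
15400 = 22000/(1 + 18.81982·e^(−0.2809t)) → 1 + 18.81982·e^(−0.2809t) = 1.42857
e^(−0.2809t) = 0.022772 → t = ln(43.91291)/0.2809 = 3.78221/0.2809

t ≈ 13.5 weeks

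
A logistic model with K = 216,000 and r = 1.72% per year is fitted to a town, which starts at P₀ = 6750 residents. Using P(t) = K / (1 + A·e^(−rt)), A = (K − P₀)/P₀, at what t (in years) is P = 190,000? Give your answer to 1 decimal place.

t ≈ 315.3 years

A = (216000 − 6750)/6750 = 31
190000 = 216000/(1 + 31·e^(−0.0172t)) → 1 + 31·e^(−0.0172t) = 1.13684
e^(−0.0172t) = 0.004414 → t = ln(226.53846)/0.0172 = 5.42291/0.0172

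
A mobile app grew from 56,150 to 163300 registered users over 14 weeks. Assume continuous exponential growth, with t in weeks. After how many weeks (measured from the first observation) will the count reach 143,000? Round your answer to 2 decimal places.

r = ln(163300/56150) / 14 ≈ 0.076254 per week
t = ln(143000/56150) / r = 0.93482 / 0.076254 ≈ 12.259

t ≈ 12.26 weeks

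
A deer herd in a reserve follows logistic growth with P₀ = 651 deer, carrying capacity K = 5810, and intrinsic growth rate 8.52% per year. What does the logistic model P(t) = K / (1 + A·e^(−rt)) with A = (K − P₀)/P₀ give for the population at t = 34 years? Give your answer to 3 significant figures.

A = (5810 − 651)/651 = 7.92473
P(34) = 5810 / (1 + 7.92473·e^(−0.0852·34)) = 5810 / (1 + 7.92473·0.0552)
= 5810 / 1.43744 ≈ 4041.9

≈ 4,040 deer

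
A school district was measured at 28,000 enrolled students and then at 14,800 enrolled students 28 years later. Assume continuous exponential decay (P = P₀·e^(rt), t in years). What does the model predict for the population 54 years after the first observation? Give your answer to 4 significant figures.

≈ 8,187 enrolled students

r = ln(14800/28000) / 28 ≈ -0.022771 per year
P(54) = 28000 · e^(-0.022771·54) = 28000 · 0.29241 ≈ 8187.36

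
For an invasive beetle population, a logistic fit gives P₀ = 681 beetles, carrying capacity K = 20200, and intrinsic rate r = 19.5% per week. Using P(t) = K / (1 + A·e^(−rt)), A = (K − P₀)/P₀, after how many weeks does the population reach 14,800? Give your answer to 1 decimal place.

t ≈ 22.4 weeks

A = (20200 − 681)/681 = 28.66226
14800 = 20200/(1 + 28.66226·e^(−0.195t)) → 1 + 28.66226·e^(−0.195t) = 1.36486
e^(−0.195t) = 0.01273 → t = ln(78.55583)/0.195 = 4.36381/0.195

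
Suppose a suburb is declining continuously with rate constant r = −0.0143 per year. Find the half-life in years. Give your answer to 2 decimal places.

half-life ≈ 48.47 years

half-life = ln(2) / |r| = 0.69315 / 0.0143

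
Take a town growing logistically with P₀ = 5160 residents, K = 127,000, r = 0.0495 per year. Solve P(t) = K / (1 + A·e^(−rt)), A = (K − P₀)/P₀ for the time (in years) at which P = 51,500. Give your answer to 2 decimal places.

A = (127000 − 5160)/5160 = 23.6124
51500 = 127000/(1 + 23.6124·e^(−0.0495t)) → 1 + 23.6124·e^(−0.0495t) = 2.46602
e^(−0.0495t) = 0.062087 → t = ln(16.10647)/0.0495 = 2.77922/0.0495

t ≈ 56.15 years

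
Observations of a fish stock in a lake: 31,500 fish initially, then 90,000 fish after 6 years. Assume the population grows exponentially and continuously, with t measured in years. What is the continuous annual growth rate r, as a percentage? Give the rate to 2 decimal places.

90000 = 31500 · e^(r·6)
e^(6r) = 90000/31500 = 2.85714
r = ln(2.85714) / 6 = 1.04982 / 6

r ≈ 17.50% per year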